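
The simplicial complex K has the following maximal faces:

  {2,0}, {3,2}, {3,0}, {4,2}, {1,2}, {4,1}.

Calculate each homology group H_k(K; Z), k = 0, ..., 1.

H_0 ≅ Z,  H_1 ≅ Z^2.

Order the vertices as 0 < 1 < 2 < 3 < 4. Listing each simplex with vertices in this order, K has dimension 1 with simplices:

  0-simplices (5): [0], [1], [2], [3], [4]
  1-simplices (6): [0,2], [0,3], [1,2], [1,4], [2,3], [2,4]

Hence C_0 ≅ Z^5, C_1 ≅ Z^6.

∂_1: C_1 → C_0 sends each edge [p,q] (with p < q) to q − p. For instance
  ∂[2,4] = [4] − [2].
This gives a 5×6 integer matrix of rank 4; reducing to Smith normal form yields diagonal entries (1,1,1,1).

From H_k ≅ ker(∂_k) / im(∂_{k+1}) we obtain:

  H_0: rank C_0 − rank ∂_1 = 5 − 4 = 1, and the invariant factors of ∂_1 are all 1, so H_0 = Z.
  H_1: rank ker ∂_1 − rank ∂_2 = (6 − 4) − 0 = 2, and there is no ∂_2, so H_1 = Z^2.

As a check, the Euler characteristic is 5 − 6 = -1, which agrees with 1 − 2 = -1.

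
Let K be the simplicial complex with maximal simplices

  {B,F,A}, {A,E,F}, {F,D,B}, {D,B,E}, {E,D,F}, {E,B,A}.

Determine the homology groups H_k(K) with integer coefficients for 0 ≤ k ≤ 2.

We work with the vertex ordering A < B < D < E < F. The simplices of K, each written with vertices in increasing order, are:

  0-simplices (5): A, B, D, E, F
  1-simplices (9): AB, AE, AF, BD, BE, BF, DE, DF, EF
  2-simplices (6): ABE, ABF, AEF, BDE, BDF, DEF

giving chain groups C_0 ≅ Z^5, C_1 ≅ Z^9, C_2 ≅ Z^6.

Boundary ∂_1: C_1 → C_0 is given by ∂[p,q] = [q] − [p].
As a 5×9 matrix over Z this has rank 4, with invariant factors (1,1,1,1).

The boundary map ∂_2: C_2 → C_1 acts by ∂[p,q,r] = [q,r] − [p,r] + [p,q]. For instance
  ∂BDF = DF − BF + BD,
  ∂DEF = EF − DF + DE.
The 9×6 boundary matrix has rank 5 and Smith normal form diag(1,1,1,1,1).

Computing H_k = (kernel of ∂_k) / (image of ∂_{k+1}):

  H_0: rank C_0 − rank ∂_1 = 5 − 4 = 1, and the invariant factors of ∂_1 are all 1, so H_0 ≅ Z.
  H_1: rank ker ∂_1 − rank ∂_2 = (9 − 4) − 5 = 0, and the invariant factors of ∂_2 are all 1, so H_1 ≅ 0.
  H_2: rank ker ∂_2 − rank ∂_3 = (6 − 5) − 0 = 1, and there is no ∂_3, so H_2 ≅ Z.

(K is a triangulation of the 2-sphere S^2.)

H_0 = Z,  H_1 = 0,  H_2 = Z.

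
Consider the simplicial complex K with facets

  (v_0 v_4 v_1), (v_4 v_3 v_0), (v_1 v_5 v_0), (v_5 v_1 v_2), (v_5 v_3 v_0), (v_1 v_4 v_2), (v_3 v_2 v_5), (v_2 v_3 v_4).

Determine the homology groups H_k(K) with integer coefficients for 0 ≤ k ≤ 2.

Order the vertices as v_0 < v_1 < v_2 < v_3 < v_4 < v_5. Listing each simplex with vertices in this order, K has dimension 2 with simplices:

  0-simplices (6): [v_0], [v_1], [v_2], [v_3], [v_4], [v_5]
  1-simplices (12): [v_0,v_1], [v_0,v_3], [v_0,v_4], [v_0,v_5], [v_1,v_2], [v_1,v_4], [v_1,v_5], [v_2,v_3], [v_2,v_4], [v_2,v_5], [v_3,v_4], [v_3,v_5]
  2-simplices (8): [v_0,v_1,v_4], [v_0,v_1,v_5], [v_0,v_3,v_4], [v_0,v_3,v_5], [v_1,v_2,v_4], [v_1,v_2,v_5], [v_2,v_3,v_4], [v_2,v_3,v_5]

Hence C_0 ≅ Z^6, C_1 ≅ Z^12, C_2 ≅ Z^8.

The boundary map ∂_1: C_1 → C_0 maps an edge to its endpoints' difference, ∂[p,q] = q − p. For instance
  ∂[v_0,v_1] = [v_1] − [v_0].
The resulting 6×12 matrix has rank 5, and its Smith normal form has invariant factors (1,1,1,1,1).

Boundary ∂_2: C_2 → C_1 acts by ∂[p,q,r] = [q,r] − [p,r] + [p,q]. For instance
  ∂[v_2,v_3,v_4] = [v_3,v_4] − [v_2,v_4] + [v_2,v_3],
  ∂[v_0,v_1,v_5] = [v_1,v_5] − [v_0,v_5] + [v_0,v_1].
The resulting 12×8 matrix has rank 7, and its Smith normal form has invariant factors (1,1,1,1,1,1,1).

Computing H_k = (kernel of ∂_k) / (image of ∂_{k+1}):

  H_0: rank C_0 − rank ∂_1 = 6 − 5 = 1, and the invariant factors of ∂_1 are all 1, so H_0 = Z.
  H_1: rank ker ∂_1 − rank ∂_2 = (12 − 5) − 7 = 0, and the invariant factors of ∂_2 are all 1, so H_1 = 0.
  H_2: rank ker ∂_2 − rank ∂_3 = (8 − 7) − 0 = 1, and there is no ∂_3, so H_2 = Z.

As a check, the Euler characteristic is 6 − 12 + 8 = 2, which agrees with 1 − 0 + 1 = 2.

H_0 = Z,  H_1 = 0,  H_2 = Z.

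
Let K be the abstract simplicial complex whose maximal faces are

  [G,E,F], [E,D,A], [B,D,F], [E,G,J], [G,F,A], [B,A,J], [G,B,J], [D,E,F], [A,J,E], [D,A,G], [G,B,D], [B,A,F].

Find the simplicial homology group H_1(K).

Order the vertices as A < B < D < E < F < G < J. Listing each simplex with vertices in this order, K has dimension 2 with simplices:

  0-simplices (7): A, B, D, E, F, G, J
  1-simplices (18): AB, AD, AE, AF, AG, AJ, BD, BF, BG, BJ, DE, DF, DG, EF, EG, EJ, FG, GJ
  2-simplices (12): ABF, ABJ, ADE, ADG, AEJ, AFG, BDF, BDG, BGJ, DEF, EFG, EGJ

giving chain groups C_0 ≅ Z^7, C_1 ≅ Z^18, C_2 ≅ Z^12.

The boundary map ∂_1: C_1 → C_0 is given by ∂[p,q] = [q] − [p]. For instance
  ∂GJ = J − G.
The 7×18 boundary matrix has rank 6 and Smith normal form diag(1,1,1,1,1,1).

∂_2: C_2 → C_1 acts by ∂[p,q,r] = [q,r] − [p,r] + [p,q]. For instance
  ∂DEF = EF − DF + DE,
  ∂BDG = DG − BG + BD.
This gives a 18×12 integer matrix of rank 12; reducing to Smith normal form yields diagonal entries (1,1,1,1,1,1,1,1,1,1,1,2).

Reading off H_k = ker ∂_k / im ∂_{k+1}:

  H_1: rank ker ∂_1 − rank ∂_2 = (18 − 6) − 12 = 0, and ∂_2 has invariant factor 2 > 1, so H_1 ≅ Z/2.

(K is a triangulation of the real projective plane RP^2.)

H_1 ≅ Z/2.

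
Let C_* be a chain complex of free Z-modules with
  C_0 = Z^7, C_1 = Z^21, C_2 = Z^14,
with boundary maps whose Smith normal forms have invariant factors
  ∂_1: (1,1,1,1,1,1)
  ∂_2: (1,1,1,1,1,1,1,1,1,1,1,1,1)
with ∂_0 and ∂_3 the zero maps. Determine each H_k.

H_0: b_0 = 7 − 0 − 6 = 1; torsion from ∂_1 factors > 1: none. So H_0 = Z.
H_1: b_1 = 21 − 6 − 13 = 2; torsion from ∂_2 factors > 1: none. So H_1 = Z^2.
H_2: b_2 = 14 − 13 − 0 = 1; torsion from ∂_3 factors > 1: none. So H_2 = Z.

H_0 = Z,  H_1 = Z^2,  H_2 = Z.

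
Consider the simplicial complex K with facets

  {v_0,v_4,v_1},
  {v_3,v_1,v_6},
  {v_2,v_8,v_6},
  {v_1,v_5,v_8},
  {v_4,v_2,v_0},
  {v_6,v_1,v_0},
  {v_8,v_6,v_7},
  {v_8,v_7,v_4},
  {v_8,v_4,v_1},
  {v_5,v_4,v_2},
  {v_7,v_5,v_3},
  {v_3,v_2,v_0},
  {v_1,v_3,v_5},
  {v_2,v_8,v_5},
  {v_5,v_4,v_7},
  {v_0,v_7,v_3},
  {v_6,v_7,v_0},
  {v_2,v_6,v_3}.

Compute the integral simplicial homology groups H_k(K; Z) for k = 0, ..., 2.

We work with the vertex ordering v_0 < v_1 < v_2 < v_3 < v_4 < v_5 < v_6 < v_7 < v_8. The simplices of K, each written with vertices in increasing order, are:

  0-simplices (9): [v_0], [v_1], [v_2], [v_3], [v_4], [v_5], [v_6], [v_7], [v_8]
  1-simplices (27): (27 of them)
  2-simplices (18): (18 of them)

Hence C_0 ≅ Z^9, C_1 ≅ Z^27, C_2 ≅ Z^18.

∂_1: C_1 → C_0 maps an edge to its endpoints' difference, ∂[p,q] = q − p.
This gives a 9×27 integer matrix of rank 8; reducing to Smith normal form yields diagonal entries (1,1,1,1,1,1,1,1).

The boundary map ∂_2: C_2 → C_1 maps a triangle to the signed sum of its edges. For instance
  ∂[v_2,v_4,v_5] = [v_4,v_5] − [v_2,v_5] + [v_2,v_4],
  ∂[v_4,v_7,v_8] = [v_7,v_8] − [v_4,v_8] + [v_4,v_7].
As a 27×18 matrix over Z this has rank 18, with invariant factors (1,1,1,1,1,1,1,1,1,1,1,1,1,1,1,1,1,2).

Reading off H_k = ker ∂_k / im ∂_{k+1}:

  H_0: rank C_0 − rank ∂_1 = 9 − 8 = 1, and the invariant factors of ∂_1 are all 1, so H_0 ≅ Z.
  H_1: rank ker ∂_1 − rank ∂_2 = (27 − 8) − 18 = 1, and ∂_2 has invariant factor 2 > 1, so H_1 ≅ Z ⊕ Z/2.
  H_2: rank ker ∂_2 − rank ∂_3 = (18 − 18) − 0 = 0, and there is no ∂_3, so H_2 ≅ 0.

(K is a triangulation of the Klein bottle.)

H_0 = Z,  H_1 = Z ⊕ Z/2,  H_2 = 0.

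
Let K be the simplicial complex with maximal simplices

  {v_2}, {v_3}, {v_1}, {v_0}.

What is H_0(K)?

H_0 ≅ Z^4.

Take the total order v_0 < v_1 < v_2 < v_3 on the vertex set. Then K (dimension 0) consists of the simplices:

  0-simplices (4): [v_0], [v_1], [v_2], [v_3]

Hence C_0 ≅ Z^4.

Now H_k = ker ∂_k / im ∂_{k+1}, so:

  H_0: rank C_0 − rank ∂_1 = 4 − 0 = 4, and there is no ∂_1, so H_0 ≅ Z^4.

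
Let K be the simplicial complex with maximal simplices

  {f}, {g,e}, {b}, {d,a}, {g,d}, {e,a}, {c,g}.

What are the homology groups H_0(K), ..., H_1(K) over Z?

H_0 ≅ Z^3,  H_1 ≅ Z.

We work with the vertex ordering a < b < c < d < e < f < g. The simplices of K, each written with vertices in increasing order, are:

  0-simplices (7): a, b, c, d, e, f, g
  1-simplices (5): ad, ae, cg, dg, eg

giving chain groups C_0 ≅ Z^7, C_1 ≅ Z^5.

The boundary map ∂_1: C_1 → C_0 is given by ∂[p,q] = [q] − [p]. For instance
  ∂eg = g − e.
The resulting 7×5 matrix has rank 4, and its Smith normal form has invariant factors (1,1,1,1).

Reading off H_k = ker ∂_k / im ∂_{k+1}:

  H_0: rank C_0 − rank ∂_1 = 7 − 4 = 3, and the invariant factors of ∂_1 are all 1, so H_0 = Z^3.
  H_1: rank ker ∂_1 − rank ∂_2 = (5 − 4) − 0 = 1, and there is no ∂_2, so H_1 = Z.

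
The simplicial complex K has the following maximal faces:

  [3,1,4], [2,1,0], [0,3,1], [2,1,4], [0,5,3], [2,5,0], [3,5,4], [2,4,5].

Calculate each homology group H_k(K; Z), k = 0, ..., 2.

H_0 = Z,  H_1 = 0,  H_2 = Z.

K has 6 vertices, 12 edges, 8 triangles.
rank ∂_0 = 0, rank ∂_1 = 5 ⇒ b_0 = 6 − 0 − 5 = 1; all invariant factors of ∂_1 are 1 so no torsion. So H_0 ≅ Z.
rank ∂_1 = 5, rank ∂_2 = 7 ⇒ b_1 = 12 − 5 − 7 = 0; all invariant factors of ∂_2 are 1 so no torsion. So H_1 ≅ 0.
rank ∂_2 = 7, rank ∂_3 = 0 ⇒ b_2 = 8 − 7 − 0 = 1. So H_2 ≅ Z.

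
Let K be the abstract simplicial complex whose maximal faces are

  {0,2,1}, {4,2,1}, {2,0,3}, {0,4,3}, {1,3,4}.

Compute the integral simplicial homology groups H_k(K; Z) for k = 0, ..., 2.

Take the total order 0 < 1 < 2 < 3 < 4 on the vertex set. Then K (dimension 2) consists of the simplices:

  0-simplices (5): [0], [1], [2], [3], [4]
  1-simplices (10): [0,1], [0,2], [0,3], [0,4], [1,2], [1,3], [1,4], [2,3], [2,4], [3,4]
  2-simplices (5): [0,1,2], [0,2,3], [0,3,4], [1,2,4], [1,3,4]

so the chain groups are C_0 ≅ Z^5, C_1 ≅ Z^10, C_2 ≅ Z^5.

Boundary ∂_1: C_1 → C_0 is given by ∂[p,q] = [q] − [p]. For instance
  ∂[3,4] = [4] − [3].
This gives a 5×10 integer matrix of rank 4; reducing to Smith normal form yields diagonal entries (1,1,1,1).

∂_2: C_2 → C_1 maps a triangle to the signed sum of its edges. For instance
  ∂[1,3,4] = [3,4] − [1,4] + [1,3],
  ∂[0,3,4] = [3,4] − [0,4] + [0,3].
As a 10×5 matrix over Z this has rank 5, with invariant factors (1,1,1,1,1).

From H_k ≅ ker(∂_k) / im(∂_{k+1}) we obtain:

  H_0: rank C_0 − rank ∂_1 = 5 − 4 = 1, and the invariant factors of ∂_1 are all 1, so H_0 ≅ Z.
  H_1: rank ker ∂_1 − rank ∂_2 = (10 − 4) − 5 = 1, and the invariant factors of ∂_2 are all 1, so H_1 ≅ Z.
  H_2: rank ker ∂_2 − rank ∂_3 = (5 − 5) − 0 = 0, and there is no ∂_3, so H_2 ≅ 0.

H_0 ≅ Z,  H_1 ≅ Z,  H_2 = 0.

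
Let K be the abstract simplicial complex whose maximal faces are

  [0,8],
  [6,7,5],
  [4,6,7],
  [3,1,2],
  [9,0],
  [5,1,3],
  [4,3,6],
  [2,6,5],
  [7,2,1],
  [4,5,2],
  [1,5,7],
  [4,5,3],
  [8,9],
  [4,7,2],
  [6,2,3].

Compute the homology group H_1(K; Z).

H_1 ≅ Z ⊕ Z/2Z.

We work with the vertex ordering 0 < 1 < 2 < 3 < 4 < 5 < 6 < 7 < 8 < 9. The simplices of K, each written with vertices in increasing order, are:

  0-simplices (10): [0], [1], [2], [3], [4], [5], [6], [7], [8], [9]
  1-simplices (21): [0,8], [0,9], [1,2], [1,3], [1,5], [1,7], [2,3], [2,4], [2,5], [2,6], [2,7], [3,4], [3,5], [3,6], [4,5], [4,6], [4,7], [5,6], [5,7], [6,7], [8,9]
  2-simplices (12): [1,2,3], [1,2,7], [1,3,5], [1,5,7], [2,3,6], [2,4,5], [2,4,7], [2,5,6], [3,4,5], [3,4,6], [4,6,7], [5,6,7]

giving chain groups C_0 ≅ Z^10, C_1 ≅ Z^21, C_2 ≅ Z^12.

The boundary map ∂_1: C_1 → C_0 maps an edge to its endpoints' difference, ∂[p,q] = q − p.
This gives a 10×21 integer matrix of rank 8; reducing to Smith normal form yields diagonal entries (1,1,1,1,1,1,1,1).

Boundary ∂_2: C_2 → C_1 sends each 2-simplex [p,q,r] to [q,r] − [p,r] + [p,q]. For instance
  ∂[1,3,5] = [3,5] − [1,5] + [1,3],
  ∂[1,2,7] = [2,7] − [1,7] + [1,2].
As a 21×12 matrix over Z this has rank 12, with invariant factors (1,1,1,1,1,1,1,1,1,1,1,2).

Now H_k = ker ∂_k / im ∂_{k+1}, so:

  H_1: rank ker ∂_1 − rank ∂_2 = (21 − 8) − 12 = 1, and ∂_2 has invariant factor 2 > 1, so H_1 = Z ⊕ Z/2Z.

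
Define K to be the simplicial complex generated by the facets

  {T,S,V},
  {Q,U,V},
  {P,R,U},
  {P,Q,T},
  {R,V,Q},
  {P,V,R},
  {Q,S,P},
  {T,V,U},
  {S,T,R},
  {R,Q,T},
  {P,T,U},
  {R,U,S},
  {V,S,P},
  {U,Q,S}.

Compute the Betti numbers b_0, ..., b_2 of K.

b_0 = 1, b_1 = 2, b_2 = 1.

We work with the vertex ordering P < Q < R < S < T < U < V. The simplices of K, each written with vertices in increasing order, are:

  0-simplices (7): P, Q, R, S, T, U, V
  1-simplices (21): PQ, PR, PS, PT, PU, PV, QR, QS, QT, QU, QV, RS, RT, RU, RV, ST, SU, SV, TU, TV, UV
  2-simplices (14): PQS, PQT, PRU, PRV, PSV, PTU, QRT, QRV, QSU, QUV, RST, RSU, STV, TUV

giving chain groups C_0 ≅ Z^7, C_1 ≅ Z^21, C_2 ≅ Z^14.

∂_1: C_1 → C_0 maps an edge to its endpoints' difference, ∂[p,q] = q − p.
The 7×21 boundary matrix has rank 6 and Smith normal form diag(1,1,1,1,1,1).

∂_2: C_2 → C_1 acts by ∂[p,q,r] = [q,r] − [p,r] + [p,q]. For instance
  ∂PTU = TU − PU + PT,
  ∂QRT = RT − QT + QR.
As a 21×14 matrix over Z this has rank 13, with invariant factors (1,1,1,1,1,1,1,1,1,1,1,1,1).

Now H_k = ker ∂_k / im ∂_{k+1}, so:

  H_0: rank C_0 − rank ∂_1 = 7 − 6 = 1, and the invariant factors of ∂_1 are all 1, so H_0 ≅ Z.
  H_1: rank ker ∂_1 − rank ∂_2 = (21 − 6) − 13 = 2, and the invariant factors of ∂_2 are all 1, so H_1 ≅ Z^2.
  H_2: rank ker ∂_2 − rank ∂_3 = (14 − 13) − 0 = 1, and there is no ∂_3, so H_2 ≅ Z.

Hence the Betti numbers are b_0 = 1, b_1 = 2, b_2 = 1.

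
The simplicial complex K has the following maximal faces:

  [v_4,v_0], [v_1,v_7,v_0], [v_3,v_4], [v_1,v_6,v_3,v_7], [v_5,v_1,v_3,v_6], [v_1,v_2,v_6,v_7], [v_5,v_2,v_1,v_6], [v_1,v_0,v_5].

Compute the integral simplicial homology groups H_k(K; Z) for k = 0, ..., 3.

H_0 = Z,  H_1 = Z,  H_2 = 0,  H_3 = 0.

Take the total order v_0 < v_1 < v_2 < v_3 < v_4 < v_5 < v_6 < v_7 on the vertex set. Then K (dimension 3) consists of the simplices:

  0-simplices (8): [v_0], [v_1], [v_2], [v_3], [v_4], [v_5], [v_6], [v_7]
  1-simplices (18): (18 of them)
  2-simplices (14): (14 of them)
  3-simplices (4): [v_1,v_2,v_5,v_6], [v_1,v_2,v_6,v_7], [v_1,v_3,v_5,v_6], [v_1,v_3,v_6,v_7]

giving chain groups C_0 ≅ Z^8, C_1 ≅ Z^18, C_2 ≅ Z^14, C_3 ≅ Z^4.

Boundary ∂_1: C_1 → C_0 sends each edge [p,q] (with p < q) to q − p.
The resulting 8×18 matrix has rank 7, and its Smith normal form has invariant factors (1,1,1,1,1,1,1).

Boundary ∂_2: C_2 → C_1 maps a triangle to the signed sum of its edges. For instance
  ∂[v_0,v_1,v_7] = [v_1,v_7] − [v_0,v_7] + [v_0,v_1],
  ∂[v_1,v_2,v_7] = [v_2,v_7] − [v_1,v_7] + [v_1,v_2].
As a 18×14 matrix over Z this has rank 10, with invariant factors (1,1,1,1,1,1,1,1,1,1).

∂_3: C_3 → C_2 sends each 3-simplex σ to the alternating sum Σ_i (−1)^i (σ with its i-th vertex removed). For instance
  ∂[v_1,v_2,v_6,v_7] = [v_2,v_6,v_7] − [v_1,v_6,v_7] + [v_1,v_2,v_7] − [v_1,v_2,v_6],
  ∂[v_1,v_3,v_6,v_7] = [v_3,v_6,v_7] − [v_1,v_6,v_7] + [v_1,v_3,v_7] − [v_1,v_3,v_6].
As a 14×4 matrix over Z this has rank 4, with invariant factors (1,1,1,1).

Now H_k = ker ∂_k / im ∂_{k+1}, so:

  H_0: rank C_0 − rank ∂_1 = 8 − 7 = 1, and the invariant factors of ∂_1 are all 1, so H_0 ≅ Z.
  H_1: rank ker ∂_1 − rank ∂_2 = (18 − 7) − 10 = 1, and the invariant factors of ∂_2 are all 1, so H_1 ≅ Z.
  H_2: rank ker ∂_2 − rank ∂_3 = (14 − 10) − 4 = 0, and the invariant factors of ∂_3 are all 1, so H_2 ≅ 0.
  H_3: rank ker ∂_3 − rank ∂_4 = (4 − 4) − 0 = 0, and there is no ∂_4, so H_3 ≅ 0.

As a check, the Euler characteristic is 8 − 18 + 14 − 4 = 0, which agrees with 1 − 1 + 0 − 0 = 0.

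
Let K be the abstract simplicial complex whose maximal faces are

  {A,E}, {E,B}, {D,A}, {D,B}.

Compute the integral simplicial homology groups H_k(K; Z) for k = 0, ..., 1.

K has 4 vertices, 4 edges.
rank ∂_0 = 0, rank ∂_1 = 3 ⇒ b_0 = 4 − 0 − 3 = 1; all invariant factors of ∂_1 are 1 so no torsion. So H_0 ≅ Z.
rank ∂_1 = 3, rank ∂_2 = 0 ⇒ b_1 = 4 − 3 − 0 = 1. So H_1 ≅ Z.

H_0 ≅ Z,  H_1 ≅ Z.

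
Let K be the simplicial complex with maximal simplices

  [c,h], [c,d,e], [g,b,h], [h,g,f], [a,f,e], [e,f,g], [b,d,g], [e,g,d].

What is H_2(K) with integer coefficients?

H_2 ≅ 0.

Order the vertices as a < b < c < d < e < f < g < h. Listing each simplex with vertices in this order, K has dimension 2 with simplices:

  0-simplices (8): a, b, c, d, e, f, g, h
  1-simplices (15): ae, af, bd, bg, bh, cd, ce, ch, de, dg, ef, eg, fg, fh, gh
  2-simplices (7): aef, bdg, bgh, cde, deg, efg, fgh

Hence C_0 ≅ Z^8, C_1 ≅ Z^15, C_2 ≅ Z^7.

Boundary ∂_1: C_1 → C_0 maps an edge to its endpoints' difference, ∂[p,q] = q − p. For instance
  ∂af = f − a.
The resulting 8×15 matrix has rank 7, and its Smith normal form has invariant factors (1,1,1,1,1,1,1).

The boundary map ∂_2: C_2 → C_1 acts by ∂[p,q,r] = [q,r] − [p,r] + [p,q]. For instance
  ∂efg = fg − eg + ef,
  ∂deg = eg − dg + de.
As a 15×7 matrix over Z this has rank 7, with invariant factors (1,1,1,1,1,1,1).

From H_k ≅ ker(∂_k) / im(∂_{k+1}) we obtain:

  H_2: rank ker ∂_2 − rank ∂_3 = (7 − 7) − 0 = 0, and there is no ∂_3, so H_2 ≅ 0.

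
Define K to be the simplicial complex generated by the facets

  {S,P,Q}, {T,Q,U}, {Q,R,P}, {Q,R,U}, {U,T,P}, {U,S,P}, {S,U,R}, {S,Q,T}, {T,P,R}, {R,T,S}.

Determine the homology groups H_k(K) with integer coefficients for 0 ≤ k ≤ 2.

Take the total order P < Q < R < S < T < U on the vertex set. Then K (dimension 2) consists of the simplices:

  0-simplices (6): P, Q, R, S, T, U
  1-simplices (15): PQ, PR, PS, PT, PU, QR, QS, QT, QU, RS, RT, RU, ST, SU, TU
  2-simplices (10): PQR, PQS, PRT, PSU, PTU, QRU, QST, QTU, RST, RSU

Hence C_0 ≅ Z^6, C_1 ≅ Z^15, C_2 ≅ Z^10.

Boundary ∂_1: C_1 → C_0 maps an edge to its endpoints' difference, ∂[p,q] = q − p.
The resulting 6×15 matrix has rank 5, and its Smith normal form has invariant factors (1,1,1,1,1).

Boundary ∂_2: C_2 → C_1 maps a triangle to the signed sum of its edges. For instance
  ∂PRT = RT − PT + PR,
  ∂QST = ST − QT + QS.
As a 15×10 matrix over Z this has rank 10, with invariant factors (1,1,1,1,1,1,1,1,1,2).

From H_k ≅ ker(∂_k) / im(∂_{k+1}) we obtain:

  H_0: rank C_0 − rank ∂_1 = 6 − 5 = 1, and the invariant factors of ∂_1 are all 1, so H_0 ≅ Z.
  H_1: rank ker ∂_1 − rank ∂_2 = (15 − 5) − 10 = 0, and ∂_2 has invariant factor 2 > 1, so H_1 ≅ Z/2.
  H_2: rank ker ∂_2 − rank ∂_3 = (10 − 10) − 0 = 0, and there is no ∂_3, so H_2 ≅ 0.

H_0 ≅ Z,  H_1 ≅ Z/2,  H_2 = 0.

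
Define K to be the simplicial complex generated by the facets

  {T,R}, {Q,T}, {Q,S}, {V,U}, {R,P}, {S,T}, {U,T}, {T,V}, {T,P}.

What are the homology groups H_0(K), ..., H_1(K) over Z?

Order the vertices as P < Q < R < S < T < U < V. Listing each simplex with vertices in this order, K has dimension 1 with simplices:

  0-simplices (7): P, Q, R, S, T, U, V
  1-simplices (9): PR, PT, QS, QT, RT, ST, TU, TV, UV

Hence C_0 ≅ Z^7, C_1 ≅ Z^9.

∂_1: C_1 → C_0 is given by ∂[p,q] = [q] − [p]. For instance
  ∂PR = R − P.
The resulting 7×9 matrix has rank 6, and its Smith normal form has invariant factors (1,1,1,1,1,1).

From H_k ≅ ker(∂_k) / im(∂_{k+1}) we obtain:

  H_0: rank C_0 − rank ∂_1 = 7 − 6 = 1, and the invariant factors of ∂_1 are all 1, so H_0 = Z.
  H_1: rank ker ∂_1 − rank ∂_2 = (9 − 6) − 0 = 3, and there is no ∂_2, so H_1 = Z^3.

(K is a triangulation of a wedge of 3 circles.)

H_0 = Z,  H_1 = Z^3.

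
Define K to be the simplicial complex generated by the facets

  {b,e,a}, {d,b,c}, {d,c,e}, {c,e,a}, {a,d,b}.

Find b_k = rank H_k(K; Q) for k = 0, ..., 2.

b_0 = 1, b_1 = 1, b_2 = 0.

Take the total order a < b < c < d < e on the vertex set. Then K (dimension 2) consists of the simplices:

  0-simplices (5): a, b, c, d, e
  1-simplices (10): ab, ac, ad, ae, bc, bd, be, cd, ce, de
  2-simplices (5): abd, abe, ace, bcd, cde

giving chain groups C_0 ≅ Z^5, C_1 ≅ Z^10, C_2 ≅ Z^5.

Boundary ∂_1: C_1 → C_0 is given by ∂[p,q] = [q] − [p]. For instance
  ∂ae = e − a.
This gives a 5×10 integer matrix of rank 4; reducing to Smith normal form yields diagonal entries (1,1,1,1).

The boundary map ∂_2: C_2 → C_1 sends each 2-simplex [p,q,r] to [q,r] − [p,r] + [p,q]. For instance
  ∂bcd = cd − bd + bc,
  ∂cde = de − ce + cd.
This gives a 10×5 integer matrix of rank 5; reducing to Smith normal form yields diagonal entries (1,1,1,1,1).

From H_k ≅ ker(∂_k) / im(∂_{k+1}) we obtain:

  H_0: rank C_0 − rank ∂_1 = 5 − 4 = 1, and the invariant factors of ∂_1 are all 1, so H_0 ≅ Z.
  H_1: rank ker ∂_1 − rank ∂_2 = (10 − 4) − 5 = 1, and the invariant factors of ∂_2 are all 1, so H_1 ≅ Z.
  H_2: rank ker ∂_2 − rank ∂_3 = (5 − 5) − 0 = 0, and there is no ∂_3, so H_2 ≅ 0.

Hence the Betti numbers are b_0 = 1, b_1 = 1, b_2 = 0.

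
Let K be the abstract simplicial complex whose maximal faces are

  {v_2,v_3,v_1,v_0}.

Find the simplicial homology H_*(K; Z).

K has 4 vertices, 6 edges, 4 triangles, 1 3-simplex.
rank ∂_0 = 0, rank ∂_1 = 3 ⇒ b_0 = 4 − 0 − 3 = 1; all invariant factors of ∂_1 are 1 so no torsion. So H_0 ≅ Z.
rank ∂_1 = 3, rank ∂_2 = 3 ⇒ b_1 = 6 − 3 − 3 = 0; all invariant factors of ∂_2 are 1 so no torsion. So H_1 ≅ 0.
rank ∂_2 = 3, rank ∂_3 = 1 ⇒ b_2 = 4 − 3 − 1 = 0; all invariant factors of ∂_3 are 1 so no torsion. So H_2 ≅ 0.
rank ∂_3 = 1, rank ∂_4 = 0 ⇒ b_3 = 1 − 1 − 0 = 0. So H_3 ≅ 0.

H_0 ≅ Z,  H_1 = 0,  H_2 = 0,  H_3 = 0.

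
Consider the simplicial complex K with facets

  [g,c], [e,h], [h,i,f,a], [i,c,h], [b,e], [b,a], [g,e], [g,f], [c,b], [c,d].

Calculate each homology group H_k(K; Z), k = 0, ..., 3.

We work with the vertex ordering a < b < c < d < e < f < g < h < i. The simplices of K, each written with vertices in increasing order, are:

  0-simplices (9): a, b, c, d, e, f, g, h, i
  1-simplices (16): ab, af, ah, ai, bc, be, cd, cg, ch, ci, eg, eh, fg, fh, fi, hi
  2-simplices (5): afh, afi, ahi, chi, fhi
  3-simplices (1): afhi

so the chain groups are C_0 ≅ Z^9, C_1 ≅ Z^16, C_2 ≅ Z^5, C_3 ≅ Z^1.

The boundary map ∂_1: C_1 → C_0 maps an edge to its endpoints' difference, ∂[p,q] = q − p. For instance
  ∂cd = d − c.
This gives a 9×16 integer matrix of rank 8; reducing to Smith normal form yields diagonal entries (1,1,1,1,1,1,1,1).

The boundary map ∂_2: C_2 → C_1 maps a triangle to the signed sum of its edges. For instance
  ∂afh = fh − ah + af,
  ∂chi = hi − ci + ch.
The resulting 16×5 matrix has rank 4, and its Smith normal form has invariant factors (1,1,1,1).

Boundary ∂_3: C_3 → C_2 sends each 3-simplex σ to the alternating sum Σ_i (−1)^i (σ with its i-th vertex removed). For instance
  ∂afhi = fhi − ahi + afi − afh.
This gives a 5×1 integer matrix of rank 1; reducing to Smith normal form yields diagonal entries (1).

From H_k ≅ ker(∂_k) / im(∂_{k+1}) we obtain:

  H_0: rank C_0 − rank ∂_1 = 9 − 8 = 1, and the invariant factors of ∂_1 are all 1, so H_0 = Z.
  H_1: rank ker ∂_1 − rank ∂_2 = (16 − 8) − 4 = 4, and the invariant factors of ∂_2 are all 1, so H_1 = Z^4.
  H_2: rank ker ∂_2 − rank ∂_3 = (5 − 4) − 1 = 0, and the invariant factors of ∂_3 are all 1, so H_2 = 0.
  H_3: rank ker ∂_3 − rank ∂_4 = (1 − 1) − 0 = 0, and there is no ∂_4, so H_3 = 0.

As a check, the Euler characteristic is 9 − 16 + 5 − 1 = -3, which agrees with 1 − 4 + 0 − 0 = -3.

H_0 ≅ Z,  H_1 ≅ Z^4,  H_2 = 0,  H_3 = 0.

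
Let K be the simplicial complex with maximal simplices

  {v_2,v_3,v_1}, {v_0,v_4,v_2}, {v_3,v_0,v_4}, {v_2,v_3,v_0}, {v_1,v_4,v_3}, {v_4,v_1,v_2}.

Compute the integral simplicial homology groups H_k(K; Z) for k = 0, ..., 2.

H_0 ≅ Z,  H_1 = 0,  H_2 ≅ Z.

Take the total order v_0 < v_1 < v_2 < v_3 < v_4 on the vertex set. Then K (dimension 2) consists of the simplices:

  0-simplices (5): [v_0], [v_1], [v_2], [v_3], [v_4]
  1-simplices (9): [v_0,v_2], [v_0,v_3], [v_0,v_4], [v_1,v_2], [v_1,v_3], [v_1,v_4], [v_2,v_3], [v_2,v_4], [v_3,v_4]
  2-simplices (6): [v_0,v_2,v_3], [v_0,v_2,v_4], [v_0,v_3,v_4], [v_1,v_2,v_3], [v_1,v_2,v_4], [v_1,v_3,v_4]

Hence C_0 ≅ Z^5, C_1 ≅ Z^9, C_2 ≅ Z^6.

The boundary map ∂_1: C_1 → C_0 maps an edge to its endpoints' difference, ∂[p,q] = q − p. For instance
  ∂[v_1,v_4] = [v_4] − [v_1].
The 5×9 boundary matrix has rank 4 and Smith normal form diag(1,1,1,1).

The boundary map ∂_2: C_2 → C_1 maps a triangle to the signed sum of its edges. For instance
  ∂[v_0,v_2,v_3] = [v_2,v_3] − [v_0,v_3] + [v_0,v_2],
  ∂[v_1,v_2,v_3] = [v_2,v_3] − [v_1,v_3] + [v_1,v_2].
The 9×6 boundary matrix has rank 5 and Smith normal form diag(1,1,1,1,1).

Now H_k = ker ∂_k / im ∂_{k+1}, so:

  H_0: rank C_0 − rank ∂_1 = 5 − 4 = 1, and the invariant factors of ∂_1 are all 1, so H_0 = Z.
  H_1: rank ker ∂_1 − rank ∂_2 = (9 − 4) − 5 = 0, and the invariant factors of ∂_2 are all 1, so H_1 = 0.
  H_2: rank ker ∂_2 − rank ∂_3 = (6 − 5) − 0 = 1, and there is no ∂_3, so H_2 = Z.

As a check, the Euler characteristic is 5 − 9 + 6 = 2, which agrees with 1 − 0 + 1 = 2.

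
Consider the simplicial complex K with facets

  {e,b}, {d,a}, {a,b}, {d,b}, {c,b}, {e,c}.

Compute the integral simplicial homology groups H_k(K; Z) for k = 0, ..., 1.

H_0 ≅ Z,  H_1 ≅ Z^2.

K has 5 vertices, 6 edges.
rank ∂_0 = 0, rank ∂_1 = 4 ⇒ b_0 = 5 − 0 − 4 = 1; all invariant factors of ∂_1 are 1 so no torsion. So H_0 ≅ Z.
rank ∂_1 = 4, rank ∂_2 = 0 ⇒ b_1 = 6 − 4 − 0 = 2. So H_1 ≅ Z^2.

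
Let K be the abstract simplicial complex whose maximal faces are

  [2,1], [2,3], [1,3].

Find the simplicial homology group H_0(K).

H_0 = Z.

K has 3 vertices, 3 edges.
rank ∂_0 = 0, rank ∂_1 = 2 ⇒ b_0 = 3 − 0 − 2 = 1; all invariant factors of ∂_1 are 1 so no torsion. So H_0 ≅ Z.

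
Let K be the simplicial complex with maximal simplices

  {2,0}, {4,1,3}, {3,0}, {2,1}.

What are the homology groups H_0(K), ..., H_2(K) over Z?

Fix the vertex order 0 < 1 < 2 < 3 < 4 and write every simplex with vertices in increasing order. Then dim K = 2 and the simplices of K are:

  0-simplices (5): [0], [1], [2], [3], [4]
  1-simplices (6): [0,2], [0,3], [1,2], [1,3], [1,4], [3,4]
  2-simplices (1): [1,3,4]

Hence C_0 ≅ Z^5, C_1 ≅ Z^6, C_2 ≅ Z^1.

∂_1: C_1 → C_0 maps an edge to its endpoints' difference, ∂[p,q] = q − p. For instance
  ∂[3,4] = [4] − [3].
This gives a 5×6 integer matrix of rank 4; reducing to Smith normal form yields diagonal entries (1,1,1,1).

Boundary ∂_2: C_2 → C_1 sends each 2-simplex [p,q,r] to [q,r] − [p,r] + [p,q]. For instance
  ∂[1,3,4] = [3,4] − [1,4] + [1,3].
The 6×1 boundary matrix has rank 1 and Smith normal form diag(1).

Computing H_k = (kernel of ∂_k) / (image of ∂_{k+1}):

  H_0: rank C_0 − rank ∂_1 = 5 − 4 = 1, and the invariant factors of ∂_1 are all 1, so H_0 = Z.
  H_1: rank ker ∂_1 − rank ∂_2 = (6 − 4) − 1 = 1, and the invariant factors of ∂_2 are all 1, so H_1 = Z.
  H_2: rank ker ∂_2 − rank ∂_3 = (1 − 1) − 0 = 0, and there is no ∂_3, so H_2 = 0.

As a check, the Euler characteristic is 5 − 6 + 1 = 0, which agrees with 1 − 1 + 0 = 0.

H_0 = Z,  H_1 = Z,  H_2 = 0.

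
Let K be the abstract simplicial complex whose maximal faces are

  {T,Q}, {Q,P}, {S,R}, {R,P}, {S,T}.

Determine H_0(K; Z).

Order the vertices as P < Q < R < S < T. Listing each simplex with vertices in this order, K has dimension 1 with simplices:

  0-simplices (5): P, Q, R, S, T
  1-simplices (5): PQ, PR, QT, RS, ST

Hence C_0 ≅ Z^5, C_1 ≅ Z^5.

Boundary ∂_1: C_1 → C_0 maps an edge to its endpoints' difference, ∂[p,q] = q − p. For instance
  ∂PQ = Q − P.
The resulting 5×5 matrix has rank 4, and its Smith normal form has invariant factors (1,1,1,1).

Reading off H_k = ker ∂_k / im ∂_{k+1}:

  H_0: rank C_0 − rank ∂_1 = 5 − 4 = 1, and the invariant factors of ∂_1 are all 1, so H_0 = Z.

H_0 ≅ Z.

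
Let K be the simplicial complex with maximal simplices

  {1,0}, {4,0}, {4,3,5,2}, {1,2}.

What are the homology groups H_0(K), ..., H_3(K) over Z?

H_0 ≅ Z,  H_1 ≅ Z,  H_2 = 0,  H_3 = 0.

Order the vertices as 0 < 1 < 2 < 3 < 4 < 5. Listing each simplex with vertices in this order, K has dimension 3 with simplices:

  0-simplices (6): [0], [1], [2], [3], [4], [5]
  1-simplices (9): [0,1], [0,4], [1,2], [2,3], [2,4], [2,5], [3,4], [3,5], [4,5]
  2-simplices (4): [2,3,4], [2,3,5], [2,4,5], [3,4,5]
  3-simplices (1): [2,3,4,5]

so the chain groups are C_0 ≅ Z^6, C_1 ≅ Z^9, C_2 ≅ Z^4, C_3 ≅ Z^1.

∂_1: C_1 → C_0 sends each edge [p,q] (with p < q) to q − p.
The 6×9 boundary matrix has rank 5 and Smith normal form diag(1,1,1,1,1).

The boundary map ∂_2: C_2 → C_1 maps a triangle to the signed sum of its edges. For instance
  ∂[2,4,5] = [4,5] − [2,5] + [2,4],
  ∂[2,3,4] = [3,4] − [2,4] + [2,3].
As a 9×4 matrix over Z this has rank 3, with invariant factors (1,1,1).

The boundary map ∂_3: C_3 → C_2 sends each 3-simplex σ to the alternating sum Σ_i (−1)^i (σ with its i-th vertex removed). For instance
  ∂[2,3,4,5] = [3,4,5] − [2,4,5] + [2,3,5] − [2,3,4].
As a 4×1 matrix over Z this has rank 1, with invariant factors (1).

Computing H_k = (kernel of ∂_k) / (image of ∂_{k+1}):

  H_0: rank C_0 − rank ∂_1 = 6 − 5 = 1, and the invariant factors of ∂_1 are all 1, so H_0 = Z.
  H_1: rank ker ∂_1 − rank ∂_2 = (9 − 5) − 3 = 1, and the invariant factors of ∂_2 are all 1, so H_1 = Z.
  H_2: rank ker ∂_2 − rank ∂_3 = (4 − 3) − 1 = 0, and the invariant factors of ∂_3 are all 1, so H_2 = 0.
  H_3: rank ker ∂_3 − rank ∂_4 = (1 − 1) − 0 = 0, and there is no ∂_4, so H_3 = 0.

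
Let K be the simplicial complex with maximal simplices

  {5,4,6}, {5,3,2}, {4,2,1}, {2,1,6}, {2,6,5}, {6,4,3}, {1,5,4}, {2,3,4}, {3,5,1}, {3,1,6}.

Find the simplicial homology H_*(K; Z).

H_0 ≅ Z,  H_1 ≅ Z/2,  H_2 = 0.

Fix the vertex order 1 < 2 < 3 < 4 < 5 < 6 and write every simplex with vertices in increasing order. Then dim K = 2 and the simplices of K are:

  0-simplices (6): [1], [2], [3], [4], [5], [6]
  1-simplices (15): [1,2], [1,3], [1,4], [1,5], [1,6], [2,3], [2,4], [2,5], [2,6], [3,4], [3,5], [3,6], [4,5], [4,6], [5,6]
  2-simplices (10): [1,2,4], [1,2,6], [1,3,5], [1,3,6], [1,4,5], [2,3,4], [2,3,5], [2,5,6], [3,4,6], [4,5,6]

giving chain groups C_0 ≅ Z^6, C_1 ≅ Z^15, C_2 ≅ Z^10.

Boundary ∂_1: C_1 → C_0 sends each edge [p,q] (with p < q) to q − p.
This gives a 6×15 integer matrix of rank 5; reducing to Smith normal form yields diagonal entries (1,1,1,1,1).

Boundary ∂_2: C_2 → C_1 sends each 2-simplex [p,q,r] to [q,r] − [p,r] + [p,q]. For instance
  ∂[2,3,4] = [3,4] − [2,4] + [2,3],
  ∂[1,3,6] = [3,6] − [1,6] + [1,3].
The 15×10 boundary matrix has rank 10 and Smith normal form diag(1,1,1,1,1,1,1,1,1,2).

Reading off H_k = ker ∂_k / im ∂_{k+1}:

  H_0: rank C_0 − rank ∂_1 = 6 − 5 = 1, and the invariant factors of ∂_1 are all 1, so H_0 = Z.
  H_1: rank ker ∂_1 − rank ∂_2 = (15 − 5) − 10 = 0, and ∂_2 has invariant factor 2 > 1, so H_1 = Z/2.
  H_2: rank ker ∂_2 − rank ∂_3 = (10 − 10) − 0 = 0, and there is no ∂_3, so H_2 = 0.

As a check, the Euler characteristic is 6 − 15 + 10 = 1, which agrees with 1 − 0 + 0 = 1.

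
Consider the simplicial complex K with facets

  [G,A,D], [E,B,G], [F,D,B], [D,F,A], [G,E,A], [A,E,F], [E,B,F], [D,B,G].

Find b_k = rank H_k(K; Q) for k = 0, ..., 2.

K has 6 vertices, 12 edges, 8 triangles.
rank ∂_0 = 0, rank ∂_1 = 5 ⇒ b_0 = 6 − 0 − 5 = 1; all invariant factors of ∂_1 are 1 so no torsion. So H_0 ≅ Z.
rank ∂_1 = 5, rank ∂_2 = 7 ⇒ b_1 = 12 − 5 − 7 = 0; all invariant factors of ∂_2 are 1 so no torsion. So H_1 ≅ 0.
rank ∂_2 = 7, rank ∂_3 = 0 ⇒ b_2 = 8 − 7 − 0 = 1. So H_2 ≅ Z.

b_0 = 1, b_1 = 0, b_2 = 1.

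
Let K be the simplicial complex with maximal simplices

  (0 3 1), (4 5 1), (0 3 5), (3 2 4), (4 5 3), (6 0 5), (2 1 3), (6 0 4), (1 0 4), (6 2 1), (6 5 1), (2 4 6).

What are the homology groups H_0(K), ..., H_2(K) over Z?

Order the vertices as 0 < 1 < 2 < 3 < 4 < 5 < 6. Listing each simplex with vertices in this order, K has dimension 2 with simplices:

  0-simplices (7): [0], [1], [2], [3], [4], [5], [6]
  1-simplices (18): [0,1], [0,3], [0,4], [0,5], [0,6], [1,2], [1,3], [1,4], [1,5], [1,6], [2,3], [2,4], [2,6], [3,4], [3,5], [4,5], [4,6], [5,6]
  2-simplices (12): [0,1,3], [0,1,4], [0,3,5], [0,4,6], [0,5,6], [1,2,3], [1,2,6], [1,4,5], [1,5,6], [2,3,4], [2,4,6], [3,4,5]

so the chain groups are C_0 ≅ Z^7, C_1 ≅ Z^18, C_2 ≅ Z^12.

∂_1: C_1 → C_0 maps an edge to its endpoints' difference, ∂[p,q] = q − p. For instance
  ∂[1,3] = [3] − [1].
The 7×18 boundary matrix has rank 6 and Smith normal form diag(1,1,1,1,1,1).

∂_2: C_2 → C_1 acts by ∂[p,q,r] = [q,r] − [p,r] + [p,q]. For instance
  ∂[0,3,5] = [3,5] − [0,5] + [0,3],
  ∂[3,4,5] = [4,5] − [3,5] + [3,4].
This gives a 18×12 integer matrix of rank 12; reducing to Smith normal form yields diagonal entries (1,1,1,1,1,1,1,1,1,1,1,2).

Computing H_k = (kernel of ∂_k) / (image of ∂_{k+1}):

  H_0: rank C_0 − rank ∂_1 = 7 − 6 = 1, and the invariant factors of ∂_1 are all 1, so H_0 ≅ Z.
  H_1: rank ker ∂_1 − rank ∂_2 = (18 − 6) − 12 = 0, and ∂_2 has invariant factor 2 > 1, so H_1 ≅ Z/2Z.
  H_2: rank ker ∂_2 − rank ∂_3 = (12 − 12) − 0 = 0, and there is no ∂_3, so H_2 ≅ 0.

H_0 = Z,  H_1 = Z/2Z,  H_2 = 0.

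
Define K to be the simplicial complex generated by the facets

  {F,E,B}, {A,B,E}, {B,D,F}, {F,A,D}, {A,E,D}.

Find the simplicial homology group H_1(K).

Take the total order A < B < D < E < F on the vertex set. Then K (dimension 2) consists of the simplices:

  0-simplices (5): A, B, D, E, F
  1-simplices (10): AB, AD, AE, AF, BD, BE, BF, DE, DF, EF
  2-simplices (5): ABE, ADE, ADF, BDF, BEF

Hence C_0 ≅ Z^5, C_1 ≅ Z^10, C_2 ≅ Z^5.

The boundary map ∂_1: C_1 → C_0 is given by ∂[p,q] = [q] − [p].
The resulting 5×10 matrix has rank 4, and its Smith normal form has invariant factors (1,1,1,1).

∂_2: C_2 → C_1 maps a triangle to the signed sum of its edges. For instance
  ∂ADF = DF − AF + AD,
  ∂ABE = BE − AE + AB.
As a 10×5 matrix over Z this has rank 5, with invariant factors (1,1,1,1,1).

From H_k ≅ ker(∂_k) / im(∂_{k+1}) we obtain:

  H_1: rank ker ∂_1 − rank ∂_2 = (10 − 4) − 5 = 1, and the invariant factors of ∂_2 are all 1, so H_1 ≅ Z.

(K is a triangulation of the Möbius band.)

H_1 = Z.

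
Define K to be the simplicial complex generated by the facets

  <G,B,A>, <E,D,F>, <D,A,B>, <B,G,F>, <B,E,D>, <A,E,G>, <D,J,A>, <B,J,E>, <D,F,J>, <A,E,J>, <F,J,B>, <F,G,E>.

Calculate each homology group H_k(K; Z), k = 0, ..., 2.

H_0 = Z,  H_1 = Z/2,  H_2 = 0.

K has 7 vertices, 18 edges, 12 triangles.
rank ∂_0 = 0, rank ∂_1 = 6 ⇒ b_0 = 7 − 0 − 6 = 1; all invariant factors of ∂_1 are 1 so no torsion. So H_0 ≅ Z.
rank ∂_1 = 6, rank ∂_2 = 12 ⇒ b_1 = 18 − 6 − 12 = 0; ∂_2 has invariant factor(s) [2] giving torsion. So H_1 ≅ Z/2.
rank ∂_2 = 12, rank ∂_3 = 0 ⇒ b_2 = 12 − 12 − 0 = 0. So H_2 ≅ 0.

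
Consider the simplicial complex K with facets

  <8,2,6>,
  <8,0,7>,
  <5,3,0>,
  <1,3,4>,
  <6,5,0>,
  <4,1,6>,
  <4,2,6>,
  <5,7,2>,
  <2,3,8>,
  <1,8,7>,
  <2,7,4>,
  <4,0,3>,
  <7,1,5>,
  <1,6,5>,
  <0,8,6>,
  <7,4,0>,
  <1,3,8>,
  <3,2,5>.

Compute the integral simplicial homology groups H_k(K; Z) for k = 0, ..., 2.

H_0 ≅ Z,  H_1 ≅ Z^2,  H_2 ≅ Z.

We work with the vertex ordering 0 < 1 < 2 < 3 < 4 < 5 < 6 < 7 < 8. The simplices of K, each written with vertices in increasing order, are:

  0-simplices (9): [0], [1], [2], [3], [4], [5], [6], [7], [8]
  1-simplices (27): (27 of them)
  2-simplices (18): [0,3,4], [0,3,5], [0,4,7], [0,5,6], [0,6,8], [0,7,8], [1,3,4], [1,3,8], [1,4,6], [1,5,6], [1,5,7], [1,7,8], [2,3,5], [2,3,8], [2,4,6], [2,4,7], [2,5,7], [2,6,8]

so the chain groups are C_0 ≅ Z^9, C_1 ≅ Z^27, C_2 ≅ Z^18.

∂_1: C_1 → C_0 sends each edge [p,q] (with p < q) to q − p. For instance
  ∂[0,4] = [4] − [0].
This gives a 9×27 integer matrix of rank 8; reducing to Smith normal form yields diagonal entries (1,1,1,1,1,1,1,1).

Boundary ∂_2: C_2 → C_1 acts by ∂[p,q,r] = [q,r] − [p,r] + [p,q]. For instance
  ∂[0,3,5] = [3,5] − [0,5] + [0,3],
  ∂[0,7,8] = [7,8] − [0,8] + [0,7].
This gives a 27×18 integer matrix of rank 17; reducing to Smith normal form yields diagonal entries (1,1,1,1,1,1,1,1,1,1,1,1,1,1,1,1,1).

From H_k ≅ ker(∂_k) / im(∂_{k+1}) we obtain:

  H_0: rank C_0 − rank ∂_1 = 9 − 8 = 1, and the invariant factors of ∂_1 are all 1, so H_0 ≅ Z.
  H_1: rank ker ∂_1 − rank ∂_2 = (27 − 8) − 17 = 2, and the invariant factors of ∂_2 are all 1, so H_1 ≅ Z^2.
  H_2: rank ker ∂_2 − rank ∂_3 = (18 − 17) − 0 = 1, and there is no ∂_3, so H_2 ≅ Z.

As a check, the Euler characteristic is 9 − 27 + 18 = 0, which agrees with 1 − 2 + 1 = 0.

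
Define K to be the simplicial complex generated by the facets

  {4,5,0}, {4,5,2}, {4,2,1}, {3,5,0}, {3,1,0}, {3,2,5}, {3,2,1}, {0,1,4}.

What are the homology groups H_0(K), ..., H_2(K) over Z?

Take the total order 0 < 1 < 2 < 3 < 4 < 5 on the vertex set. Then K (dimension 2) consists of the simplices:

  0-simplices (6): [0], [1], [2], [3], [4], [5]
  1-simplices (12): [0,1], [0,3], [0,4], [0,5], [1,2], [1,3], [1,4], [2,3], [2,4], [2,5], [3,5], [4,5]
  2-simplices (8): [0,1,3], [0,1,4], [0,3,5], [0,4,5], [1,2,3], [1,2,4], [2,3,5], [2,4,5]

Hence C_0 ≅ Z^6, C_1 ≅ Z^12, C_2 ≅ Z^8.

∂_1: C_1 → C_0 is given by ∂[p,q] = [q] − [p].
This gives a 6×12 integer matrix of rank 5; reducing to Smith normal form yields diagonal entries (1,1,1,1,1).

∂_2: C_2 → C_1 maps a triangle to the signed sum of its edges. For instance
  ∂[2,4,5] = [4,5] − [2,5] + [2,4],
  ∂[1,2,3] = [2,3] − [1,3] + [1,2].
As a 12×8 matrix over Z this has rank 7, with invariant factors (1,1,1,1,1,1,1).

Reading off H_k = ker ∂_k / im ∂_{k+1}:

  H_0: rank C_0 − rank ∂_1 = 6 − 5 = 1, and the invariant factors of ∂_1 are all 1, so H_0 ≅ Z.
  H_1: rank ker ∂_1 − rank ∂_2 = (12 − 5) − 7 = 0, and the invariant factors of ∂_2 are all 1, so H_1 ≅ 0.
  H_2: rank ker ∂_2 − rank ∂_3 = (8 − 7) − 0 = 1, and there is no ∂_3, so H_2 ≅ Z.

As a check, the Euler characteristic is 6 − 12 + 8 = 2, which agrees with 1 − 0 + 1 = 2.
(K is a triangulation of the 2-sphere S^2.)

H_0 ≅ Z,  H_1 = 0,  H_2 ≅ Z.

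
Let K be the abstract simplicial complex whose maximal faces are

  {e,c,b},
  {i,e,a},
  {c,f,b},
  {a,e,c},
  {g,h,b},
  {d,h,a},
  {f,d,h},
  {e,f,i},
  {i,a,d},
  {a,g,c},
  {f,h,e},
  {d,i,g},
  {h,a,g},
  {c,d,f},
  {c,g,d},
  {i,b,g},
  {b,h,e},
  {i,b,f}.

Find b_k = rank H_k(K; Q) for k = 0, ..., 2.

b_0 = 1, b_1 = 1, b_2 = 0.

Order the vertices as a < b < c < d < e < f < g < h < i. Listing each simplex with vertices in this order, K has dimension 2 with simplices:

  0-simplices (9): a, b, c, d, e, f, g, h, i
  1-simplices (27): ac, ad, ae, ag, ah, ai, bc, be, bf, bg, bh, bi, cd, ce, cf, cg, df, dg, dh, di, ef, eh, ei, fh, fi, gh, gi
  2-simplices (18): ace, acg, adh, adi, aei, agh, bce, bcf, beh, bfi, bgh, bgi, cdf, cdg, dfh, dgi, efh, efi

Hence C_0 ≅ Z^9, C_1 ≅ Z^27, C_2 ≅ Z^18.

Boundary ∂_1: C_1 → C_0 is given by ∂[p,q] = [q] − [p].
As a 9×27 matrix over Z this has rank 8, with invariant factors (1,1,1,1,1,1,1,1).

Boundary ∂_2: C_2 → C_1 sends each 2-simplex [p,q,r] to [q,r] − [p,r] + [p,q]. For instance
  ∂acg = cg − ag + ac,
  ∂beh = eh − bh + be.
The 27×18 boundary matrix has rank 18 and Smith normal form diag(1,1,1,1,1,1,1,1,1,1,1,1,1,1,1,1,1,2).

From H_k ≅ ker(∂_k) / im(∂_{k+1}) we obtain:

  H_0: rank C_0 − rank ∂_1 = 9 − 8 = 1, and the invariant factors of ∂_1 are all 1, so H_0 = Z.
  H_1: rank ker ∂_1 − rank ∂_2 = (27 − 8) − 18 = 1, and ∂_2 has invariant factor 2 > 1, so H_1 = Z ⊕ Z/2.
  H_2: rank ker ∂_2 − rank ∂_3 = (18 − 18) − 0 = 0, and there is no ∂_3, so H_2 = 0.

As a check, the Euler characteristic is 9 − 27 + 18 = 0, which agrees with 1 − 1 + 0 = 0.
(K is a triangulation of the Klein bottle.)

Hence the Betti numbers are b_0 = 1, b_1 = 1, b_2 = 0.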